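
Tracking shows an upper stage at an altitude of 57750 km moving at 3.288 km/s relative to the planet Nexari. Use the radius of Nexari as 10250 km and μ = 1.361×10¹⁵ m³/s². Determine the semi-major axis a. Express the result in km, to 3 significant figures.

r = 10250 + 57750 = 68000 km = 6.800×10⁷ m.
Specific orbital energy ε = v²/2 − μ/r = (3288)²/2 − 1.361×10¹⁵/6.800×10⁷ = -1.461×10⁷ J/kg.
Since ε = −μ/(2a), a = −μ/(2ε) = 4.658×10⁷ m = 46580 km.

a ≈ 46600 km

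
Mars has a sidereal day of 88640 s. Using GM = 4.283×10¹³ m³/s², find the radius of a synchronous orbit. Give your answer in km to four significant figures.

r_sync ≈ 20430 km

A synchronous orbit has period T, so by Kepler's third law a = (μT²/4π²)^(1/3).
μT²/4π² = 4.283×10¹³ × (8.864×10⁴)² / 39.48 = 8.524×10²¹ m³.
a = 2.043×10⁷ m = 20428 km.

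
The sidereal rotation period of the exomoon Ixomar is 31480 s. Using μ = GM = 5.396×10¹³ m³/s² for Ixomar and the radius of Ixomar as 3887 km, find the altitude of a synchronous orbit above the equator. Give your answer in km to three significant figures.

A synchronous orbit has period T, so by Kepler's third law a = (μT²/4π²)^(1/3).
μT²/4π² = 5.396×10¹³ × (3.148×10⁴)² / 39.48 = 1.355×10²¹ m³.
a = 1.106×10⁷ m = 11064 km.
Altitude h = a − R = 11064 − 3887 = 7177.4 km.

h_sync ≈ 7180 km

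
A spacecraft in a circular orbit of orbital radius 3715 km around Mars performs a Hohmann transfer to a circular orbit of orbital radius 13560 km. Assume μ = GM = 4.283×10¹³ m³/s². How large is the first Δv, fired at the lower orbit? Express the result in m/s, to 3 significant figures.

Δv ≈ 859 m/s

r₁ = 3715 km = 3.715×10⁶ m.
r₂ = 13560 km = 1.356×10⁷ m.
Transfer ellipse a_t = (r₁ + r₂)/2 = 8.638×10⁶ m.
At r₁: circular v_c1 = √(μ/r₁) = 3395 m/s; transfer-periapsis v_p = √[μ(2/r₁ − 1/a_t)] = 4254 m/s.
Δv₁ = v_p − v_c1 = 858.9 m/s.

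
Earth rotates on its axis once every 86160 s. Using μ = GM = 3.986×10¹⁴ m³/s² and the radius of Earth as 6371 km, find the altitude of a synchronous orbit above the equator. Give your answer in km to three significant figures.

h_sync ≈ 35800 km

A synchronous orbit has period T, so by Kepler's third law a = (μT²/4π²)^(1/3).
μT²/4π² = 3.986×10¹⁴ × (8.616×10⁴)² / 39.48 = 7.495×10²² m³.
a = 4.216×10⁷ m = 42163 km.
Altitude h = a − R = 42163 − 6371 = 35792 km.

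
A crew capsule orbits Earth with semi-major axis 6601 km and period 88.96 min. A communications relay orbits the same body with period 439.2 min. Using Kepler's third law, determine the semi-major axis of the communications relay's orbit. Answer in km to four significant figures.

a₂ ≈ 19140 km

Kepler's third law: a³ ∝ T², so a₂ = a₁ (T₂/T₁)^(2/3).
T₂/T₁ = 4.937, (T₂/T₁)^(2/3) = 2.899.
a₂ = 6601 × 2.899 = 19140 km.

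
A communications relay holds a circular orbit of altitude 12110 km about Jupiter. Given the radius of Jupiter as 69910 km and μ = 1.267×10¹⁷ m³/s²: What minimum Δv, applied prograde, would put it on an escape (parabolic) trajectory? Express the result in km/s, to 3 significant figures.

r = 69910 + 12110 = 82020 km = 8.2020×10⁷ m.
Circular speed v_c = √(μ/r) = 39300 m/s.
Escape speed v_esc = √(2μ/r) = √2 × v_c = 55580 m/s.
Δv = v_esc − v_c = 16280 m/s = 16.28 km/s.

Δv ≈ 16.3 km/s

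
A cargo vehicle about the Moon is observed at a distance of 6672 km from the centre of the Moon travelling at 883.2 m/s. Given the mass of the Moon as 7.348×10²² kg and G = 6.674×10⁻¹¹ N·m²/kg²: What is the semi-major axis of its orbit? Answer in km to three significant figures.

a ≈ 7110 km

μ = GM = 6.674×10⁻¹¹ × 7.348×10²² = 4.904×10¹² m³/s².
r = 6.672×10⁶ m.
Specific orbital energy ε = v²/2 − μ/r = (883.2)²/2 − 4.904×10¹²/6.672×10⁶ = -3.450×10⁵ J/kg.
Since ε = −μ/(2a), a = −μ/(2ε) = 7.107×10⁶ m = 7107.3 km.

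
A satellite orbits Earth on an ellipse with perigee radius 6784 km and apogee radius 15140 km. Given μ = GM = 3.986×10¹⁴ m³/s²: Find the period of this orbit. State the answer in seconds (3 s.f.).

Semi-major axis a = (r_p + r_a)/2 = (6784.0 + 15140)/2 = 10962 km = 1.096×10⁷ m.
By Kepler's third law T = 2π√(a³/μ) = 2π × 1.818×10³ = 1.142×10⁴ s.

T ≈ 11400 seconds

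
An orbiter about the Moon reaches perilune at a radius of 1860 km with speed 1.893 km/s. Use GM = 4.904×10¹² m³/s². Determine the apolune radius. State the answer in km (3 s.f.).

apolune radius ≈ 3940 km

r_p = 1.860×10⁶ m.
Specific energy ε = v²/2 − μ/r = -8.448×10⁵ J/kg, so a = −μ/(2ε) = 2.902×10⁶ m.
The apsides satisfy r_p + r_a = 2a, so the apolune radius is 2a − r_p = 3.945×10⁶ m = 3944.7 km.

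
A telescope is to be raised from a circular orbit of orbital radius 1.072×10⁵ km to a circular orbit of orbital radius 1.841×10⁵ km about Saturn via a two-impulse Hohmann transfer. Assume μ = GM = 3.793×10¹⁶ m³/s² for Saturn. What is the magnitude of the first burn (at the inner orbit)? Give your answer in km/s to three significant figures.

Δv ≈ 2.34 km/s

r₁ = 1.072×10⁵ km = 1.072×10⁸ m.
r₂ = 1.841×10⁵ km = 1.841×10⁸ m.
Transfer ellipse a_t = (r₁ + r₂)/2 = 1.456×10⁸ m.
At r₁: circular v_c1 = √(μ/r₁) = 18810 m/s; transfer-perikrone v_p = √[μ(2/r₁ − 1/a_t)] = 21150 m/s.
Δv₁ = v_p − v_c1 = 2338 m/s.
= 2.338 km/s.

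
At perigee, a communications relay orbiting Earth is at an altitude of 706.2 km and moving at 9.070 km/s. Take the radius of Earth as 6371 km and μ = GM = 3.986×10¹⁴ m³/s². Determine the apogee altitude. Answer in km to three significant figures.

r_p = 6371 + 706.2 = 7077.2 km = 7.077×10⁶ m.
Specific energy ε = v²/2 − μ/r = -1.519×10⁷ J/kg, so a = −μ/(2ε) = 1.312×10⁷ m.
The apsides satisfy r_p + r_a = 2a, so the apogee radius is 2a − r_p = 1.917×10⁷ m = 19165 km.
Apogee altitude = 19165 − 6371 = 12794 km.

apogee altitude ≈ 12800 km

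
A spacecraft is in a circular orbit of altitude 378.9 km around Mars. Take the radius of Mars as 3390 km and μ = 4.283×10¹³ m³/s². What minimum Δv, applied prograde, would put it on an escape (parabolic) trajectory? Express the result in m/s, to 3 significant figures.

Δv ≈ 1400 m/s

r = 3390 + 378.9 = 3768.9 km = 3.7689×10⁶ m.
Circular speed v_c = √(μ/r) = 3371 m/s.
Escape speed v_esc = √(2μ/r) = √2 × v_c = 4767 m/s.
Δv = v_esc − v_c = 1396 m/s.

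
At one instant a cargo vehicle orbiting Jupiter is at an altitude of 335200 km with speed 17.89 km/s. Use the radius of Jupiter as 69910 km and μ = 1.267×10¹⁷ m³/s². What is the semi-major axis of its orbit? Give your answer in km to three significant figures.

a ≈ 4.15×10⁵ km

r = 69910 + 335200 = 4.0511×10⁵ km = 4.051×10⁸ m.
Vis-viva rearranged: 1/a = 2/r − v²/μ = 4.937×10⁻⁹ − 2.526×10⁻⁹ = 2.411×10⁻⁹ m⁻¹.
a = 4.148×10⁸ m = 4.1479×10⁵ km.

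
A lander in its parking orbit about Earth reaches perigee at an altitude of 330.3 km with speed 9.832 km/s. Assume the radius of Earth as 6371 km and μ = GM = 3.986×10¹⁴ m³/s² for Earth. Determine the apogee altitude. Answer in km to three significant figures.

r_p = 6371 + 330.3 = 6701.3 km = 6.701×10⁶ m.
Specific energy ε = v²/2 − μ/r = -1.115×10⁷ J/kg, so a = −μ/(2ε) = 1.788×10⁷ m.
The apsides satisfy r_p + r_a = 2a, so the apogee radius is 2a − r_p = 2.906×10⁷ m = 29058 km.
Apogee altitude = 29058 − 6371 = 22687 km.

apogee altitude ≈ 22700 km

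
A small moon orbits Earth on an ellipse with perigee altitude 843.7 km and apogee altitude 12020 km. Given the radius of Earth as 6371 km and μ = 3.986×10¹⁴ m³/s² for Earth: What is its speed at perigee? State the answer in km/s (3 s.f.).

v ≈ 8.91 km/s

r_p = 6371 + 843.7 = 7214.7 km = 7.2147×10⁶ m.
r_a = 6371 + 12020 = 18391 km = 1.8391×10⁷ m.
Semi-major axis a = (r_p + r_a)/2 = 12803 km = 1.280×10⁷ m.
Vis-viva: v² = μ(2/r − 1/a) = 3.986×10¹⁴ × (2.772×10⁻⁷ − 7.811×10⁻⁸) = 7.936×10⁷ m²/s².
v = 8909 m/s = 8.909 km/s.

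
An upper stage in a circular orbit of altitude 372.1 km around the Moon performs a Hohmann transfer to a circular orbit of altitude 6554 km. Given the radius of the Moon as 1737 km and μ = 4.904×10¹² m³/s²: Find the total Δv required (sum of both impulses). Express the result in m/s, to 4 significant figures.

Δv_total ≈ 679.9 m/s

r₁ = 1737 + 372.1 = 2109.1 km = 2.1091×10⁶ m.
r₂ = 1737 + 6554 = 8291.0 km = 8.2910×10⁶ m.
Transfer ellipse a_t = (r₁ + r₂)/2 = 5.200×10⁶ m.
At r₁: circular v_c1 = √(μ/r₁) = 1525 m/s; transfer-perilune v_p = √[μ(2/r₁ − 1/a_t)] = 1925 m/s.
Δv₁ = v_p − v_c1 = 400.6 m/s.
At r₂: circular v_c2 = √(μ/r₂) = 769.1 m/s; transfer-apolune v_a = √[μ(2/r₂ − 1/a_t)] = 489.8 m/s.
Δv₂ = v_c2 − v_a = 279.3 m/s.
Total Δv = Δv₁ + Δv₂ = 679.9 m/s.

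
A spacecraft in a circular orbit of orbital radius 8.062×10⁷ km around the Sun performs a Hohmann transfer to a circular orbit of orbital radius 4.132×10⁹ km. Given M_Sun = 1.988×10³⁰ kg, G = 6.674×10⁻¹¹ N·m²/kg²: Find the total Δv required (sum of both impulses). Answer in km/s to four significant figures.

μ = GM = 6.674×10⁻¹¹ × 1.988×10³⁰ = 1.327×10²⁰ m³/s².
r₁ = 8.062×10⁷ km = 8.062×10¹⁰ m.
r₂ = 4.132×10⁹ km = 4.132×10¹² m.
Transfer ellipse a_t = (r₁ + r₂)/2 = 2.106×10¹² m.
At r₁: circular v_c1 = √(μ/r₁) = 40570 m/s; transfer-perihelion v_p = √[μ(2/r₁ − 1/a_t)] = 56820 m/s.
Δv₁ = v_p − v_c1 = 16250 m/s.
At r₂: circular v_c2 = √(μ/r₂) = 5667 m/s; transfer-aphelion v_a = √[μ(2/r₂ − 1/a_t)] = 1109 m/s.
Δv₂ = v_c2 − v_a = 4558 m/s.
Total Δv = Δv₁ + Δv₂ = 20810 m/s = 20.81 km/s.

Δv_total ≈ 20.81 km/s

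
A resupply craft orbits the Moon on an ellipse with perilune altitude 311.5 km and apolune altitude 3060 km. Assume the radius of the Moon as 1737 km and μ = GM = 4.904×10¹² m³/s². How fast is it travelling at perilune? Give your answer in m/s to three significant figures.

v ≈ 1830 m/s

r_p = 1737 + 311.5 = 2048.5 km = 2.0485×10⁶ m.
r_a = 1737 + 3060 = 4797.0 km = 4.7970×10⁶ m.
Semi-major axis a = (r_p + r_a)/2 = 3422.8 km = 3.423×10⁶ m.
Vis-viva: v² = μ(2/r − 1/a) = 4.904×10¹² × (9.763×10⁻⁷ − 2.922×10⁻⁷) = 3.355×10⁶ m²/s².
v = 1832 m/s.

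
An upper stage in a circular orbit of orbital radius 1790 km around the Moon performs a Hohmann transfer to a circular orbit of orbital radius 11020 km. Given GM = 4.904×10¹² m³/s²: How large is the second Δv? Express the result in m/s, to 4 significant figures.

Δv ≈ 314.4 m/s

r₁ = 1790 km = 1.790×10⁶ m.
r₂ = 11020 km = 1.102×10⁷ m.
Transfer ellipse a_t = (r₁ + r₂)/2 = 6.405×10⁶ m.
At r₁: circular v_c1 = √(μ/r₁) = 1655 m/s; transfer-perilune v_p = √[μ(2/r₁ − 1/a_t)] = 2171 m/s.
At r₂: circular v_c2 = √(μ/r₂) = 667.1 m/s; transfer-apolune v_a = √[μ(2/r₂ − 1/a_t)] = 352.7 m/s.
Δv₂ = v_c2 − v_a = 314.4 m/s.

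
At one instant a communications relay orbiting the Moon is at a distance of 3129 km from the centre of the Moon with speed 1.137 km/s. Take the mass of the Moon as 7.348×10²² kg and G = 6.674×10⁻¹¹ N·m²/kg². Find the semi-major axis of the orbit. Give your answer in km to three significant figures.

μ = GM = 6.674×10⁻¹¹ × 7.348×10²² = 4.904×10¹² m³/s².
r = 3.129×10⁶ m.
Vis-viva rearranged: 1/a = 2/r − v²/μ = 6.392×10⁻⁷ − 2.636×10⁻⁷ = 3.756×10⁻⁷ m⁻¹.
a = 2.663×10⁶ m = 2662.6 km.

a ≈ 2660 km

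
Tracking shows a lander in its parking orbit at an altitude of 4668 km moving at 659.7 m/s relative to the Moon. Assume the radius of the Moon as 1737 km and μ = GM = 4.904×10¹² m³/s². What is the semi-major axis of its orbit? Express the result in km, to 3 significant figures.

r = 1737 + 4668 = 6405.0 km = 6.405×10⁶ m.
Specific orbital energy ε = v²/2 − μ/r = (659.7)²/2 − 4.904×10¹²/6.405×10⁶ = -5.480×10⁵ J/kg.
Since ε = −μ/(2a), a = −μ/(2ε) = 4.474×10⁶ m = 4474.0 km.

a ≈ 4470 km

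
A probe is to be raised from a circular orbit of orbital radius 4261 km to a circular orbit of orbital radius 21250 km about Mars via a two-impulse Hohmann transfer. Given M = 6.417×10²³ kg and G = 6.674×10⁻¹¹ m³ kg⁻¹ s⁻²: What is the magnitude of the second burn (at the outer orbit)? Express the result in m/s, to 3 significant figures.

Δv ≈ 599 m/s

μ = GM = 6.674×10⁻¹¹ × 6.417×10²³ = 4.283×10¹³ m³/s².
r₁ = 4261 km = 4.261×10⁶ m.
r₂ = 21250 km = 2.125×10⁷ m.
Transfer ellipse a_t = (r₁ + r₂)/2 = 1.276×10⁷ m.
At r₁: circular v_c1 = √(μ/r₁) = 3170 m/s; transfer-periapsis v_p = √[μ(2/r₁ − 1/a_t)] = 4092 m/s.
At r₂: circular v_c2 = √(μ/r₂) = 1420 m/s; transfer-apoapsis v_a = √[μ(2/r₂ − 1/a_t)] = 820.5 m/s.
Δv₂ = v_c2 − v_a = 599.1 m/s.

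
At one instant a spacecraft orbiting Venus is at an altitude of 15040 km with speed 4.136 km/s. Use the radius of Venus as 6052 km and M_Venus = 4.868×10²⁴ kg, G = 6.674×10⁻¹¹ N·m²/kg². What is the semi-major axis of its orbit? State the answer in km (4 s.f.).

a ≈ 23710 km

μ = GM = 6.674×10⁻¹¹ × 4.868×10²⁴ = 3.249×10¹⁴ m³/s².
r = 6052 + 15040 = 21092 km = 2.109×10⁷ m.
Specific orbital energy ε = v²/2 − μ/r = (4136)²/2 − 3.249×10¹⁴/2.109×10⁷ = -6.850×10⁶ J/kg.
Since ε = −μ/(2a), a = −μ/(2ε) = 2.371×10⁷ m = 23714 km.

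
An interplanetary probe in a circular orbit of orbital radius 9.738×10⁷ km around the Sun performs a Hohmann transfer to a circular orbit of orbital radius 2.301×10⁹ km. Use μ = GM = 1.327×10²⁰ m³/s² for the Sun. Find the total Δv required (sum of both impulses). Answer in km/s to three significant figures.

Δv_total ≈ 19.6 km/s

r₁ = 9.738×10⁷ km = 9.738×10¹⁰ m.
r₂ = 2.301×10⁹ km = 2.301×10¹² m.
Transfer ellipse a_t = (r₁ + r₂)/2 = 1.199×10¹² m.
At r₁: circular v_c1 = √(μ/r₁) = 36910 m/s; transfer-perihelion v_p = √[μ(2/r₁ − 1/a_t)] = 51130 m/s.
Δv₁ = v_p − v_c1 = 14220 m/s.
At r₂: circular v_c2 = √(μ/r₂) = 7594 m/s; transfer-aphelion v_a = √[μ(2/r₂ − 1/a_t)] = 2164 m/s.
Δv₂ = v_c2 − v_a = 5430 m/s.
Total Δv = Δv₁ + Δv₂ = 19650 m/s = 19.65 km/s.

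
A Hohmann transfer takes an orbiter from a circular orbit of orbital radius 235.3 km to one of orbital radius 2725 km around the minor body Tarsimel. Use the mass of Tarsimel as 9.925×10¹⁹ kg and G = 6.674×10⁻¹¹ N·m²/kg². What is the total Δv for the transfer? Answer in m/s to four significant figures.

Δv_total ≈ 89.52 m/s

μ = GM = 6.674×10⁻¹¹ × 9.925×10¹⁹ = 6.624×10⁹ m³/s².
r₁ = 235.3 km = 2.353×10⁵ m.
r₂ = 2725 km = 2.725×10⁶ m.
Transfer ellipse a_t = (r₁ + r₂)/2 = 1.480×10⁶ m.
At r₁: circular v_c1 = √(μ/r₁) = 167.8 m/s; transfer-periapsis v_p = √[μ(2/r₁ − 1/a_t)] = 227.7 m/s.
Δv₁ = v_p − v_c1 = 59.87 m/s.
At r₂: circular v_c2 = √(μ/r₂) = 49.30 m/s; transfer-apoapsis v_a = √[μ(2/r₂ − 1/a_t)] = 19.66 m/s.
Δv₂ = v_c2 − v_a = 29.65 m/s.
Total Δv = Δv₁ + Δv₂ = 89.52 m/s.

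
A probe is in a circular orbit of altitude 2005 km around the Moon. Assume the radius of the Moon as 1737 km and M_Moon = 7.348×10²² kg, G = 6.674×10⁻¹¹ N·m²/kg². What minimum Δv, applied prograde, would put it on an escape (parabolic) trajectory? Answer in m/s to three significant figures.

Δv ≈ 474 m/s

μ = GM = 6.674×10⁻¹¹ × 7.348×10²² = 4.904×10¹² m³/s².
r = 1737 + 2005 = 3742.0 km = 3.7420×10⁶ m.
Circular speed v_c = √(μ/r) = 1145 m/s.
Escape speed v_esc = √(2μ/r) = √2 × v_c = 1619 m/s.
Δv = v_esc − v_c = 474.2 m/s.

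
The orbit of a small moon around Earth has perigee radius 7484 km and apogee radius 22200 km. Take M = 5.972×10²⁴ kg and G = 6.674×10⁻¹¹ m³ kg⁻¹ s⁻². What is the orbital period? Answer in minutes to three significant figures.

μ = GM = 6.674×10⁻¹¹ × 5.972×10²⁴ = 3.986×10¹⁴ m³/s².
Semi-major axis a = (r_p + r_a)/2 = (7484.0 + 22200)/2 = 14842 km = 1.484×10⁷ m.
By Kepler's third law T = 2π√(a³/μ) = 2π × 2.864×10³ = 1.800×10⁴ s.
= 299.9 minutes.

T ≈ 300 minutes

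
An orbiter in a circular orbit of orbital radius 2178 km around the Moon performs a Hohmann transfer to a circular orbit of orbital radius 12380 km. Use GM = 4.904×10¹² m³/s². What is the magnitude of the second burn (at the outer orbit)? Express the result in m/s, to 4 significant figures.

Δv ≈ 285.1 m/s

r₁ = 2178 km = 2.178×10⁶ m.
r₂ = 12380 km = 1.238×10⁷ m.
Transfer ellipse a_t = (r₁ + r₂)/2 = 7.279×10⁶ m.
At r₁: circular v_c1 = √(μ/r₁) = 1501 m/s; transfer-perilune v_p = √[μ(2/r₁ − 1/a_t)] = 1957 m/s.
At r₂: circular v_c2 = √(μ/r₂) = 629.4 m/s; transfer-apolune v_a = √[μ(2/r₂ − 1/a_t)] = 344.3 m/s.
Δv₂ = v_c2 − v_a = 285.1 m/s.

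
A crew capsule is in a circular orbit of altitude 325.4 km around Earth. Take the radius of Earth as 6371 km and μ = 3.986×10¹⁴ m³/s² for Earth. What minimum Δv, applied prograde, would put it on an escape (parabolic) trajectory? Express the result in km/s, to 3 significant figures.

Δv ≈ 3.20 km/s

r = 6371 + 325.4 = 6696.4 km = 6.6964×10⁶ m.
Circular speed v_c = √(μ/r) = 7715 m/s.
Escape speed v_esc = √(2μ/r) = √2 × v_c = 10910 m/s.
Δv = v_esc − v_c = 3196 m/s = 3.196 km/s.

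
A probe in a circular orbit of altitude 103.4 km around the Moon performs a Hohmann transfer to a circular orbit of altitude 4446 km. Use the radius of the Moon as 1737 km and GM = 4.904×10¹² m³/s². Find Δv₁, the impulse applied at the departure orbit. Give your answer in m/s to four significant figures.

r₁ = 1737 + 103.4 = 1840.4 km = 1.8404×10⁶ m.
r₂ = 1737 + 4446 = 6183.0 km = 6.1830×10⁶ m.
Transfer ellipse a_t = (r₁ + r₂)/2 = 4.012×10⁶ m.
At r₁: circular v_c1 = √(μ/r₁) = 1632 m/s; transfer-perilune v_p = √[μ(2/r₁ − 1/a_t)] = 2027 m/s.
Δv₁ = v_p − v_c1 = 394.2 m/s.

Δv ≈ 394.2 m/s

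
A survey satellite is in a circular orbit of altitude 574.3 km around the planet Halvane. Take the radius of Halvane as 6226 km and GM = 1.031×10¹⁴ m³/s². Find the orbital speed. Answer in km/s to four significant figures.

v ≈ 3.894 km/s

r = 6226 + 574.3 = 6800.3 km = 6.8003×10⁶ m.
For a circular orbit v = √(μ/r) = √(1.031×10¹⁴ / 6.800×10⁶) = √(1.516×10⁷) = 3894 m/s.
That is 3.894 km/s.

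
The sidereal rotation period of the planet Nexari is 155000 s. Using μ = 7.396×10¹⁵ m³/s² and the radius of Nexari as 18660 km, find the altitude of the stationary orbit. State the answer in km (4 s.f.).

A synchronous orbit has period T, so by Kepler's third law a = (μT²/4π²)^(1/3).
μT²/4π² = 7.396×10¹⁵ × (1.550×10⁵)² / 39.48 = 4.501×10²⁴ m³.
a = 1.651×10⁸ m = 1.6511×10⁵ km.
Altitude h = a − R = 1.6511×10⁵ − 18660 = 1.4645×10⁵ km.

h_sync ≈ 1.464×10⁵ km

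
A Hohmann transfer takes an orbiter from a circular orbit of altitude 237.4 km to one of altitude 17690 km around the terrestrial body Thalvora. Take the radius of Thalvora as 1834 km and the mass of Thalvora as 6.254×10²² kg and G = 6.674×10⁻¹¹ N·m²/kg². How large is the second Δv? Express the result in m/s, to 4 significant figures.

Δv ≈ 259.9 m/s

μ = GM = 6.674×10⁻¹¹ × 6.254×10²² = 4.174×10¹² m³/s².
r₁ = 1834 + 237.4 = 2071.4 km = 2.0714×10⁶ m.
r₂ = 1834 + 17690 = 19524 km = 1.9524×10⁷ m.
Transfer ellipse a_t = (r₁ + r₂)/2 = 1.080×10⁷ m.
At r₁: circular v_c1 = √(μ/r₁) = 1420 m/s; transfer-periapsis v_p = √[μ(2/r₁ − 1/a_t)] = 1909 m/s.
At r₂: circular v_c2 = √(μ/r₂) = 462.4 m/s; transfer-apoapsis v_a = √[μ(2/r₂ − 1/a_t)] = 202.5 m/s.
Δv₂ = v_c2 − v_a = 259.9 m/s.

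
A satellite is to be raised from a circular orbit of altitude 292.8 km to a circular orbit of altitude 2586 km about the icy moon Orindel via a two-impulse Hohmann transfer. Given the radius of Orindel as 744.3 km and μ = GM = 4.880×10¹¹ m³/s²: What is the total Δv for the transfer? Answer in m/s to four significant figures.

r₁ = 744.3 + 292.8 = 1037.1 km = 1.0371×10⁶ m.
r₂ = 744.3 + 2586 = 3330.3 km = 3.3303×10⁶ m.
Transfer ellipse a_t = (r₁ + r₂)/2 = 2.184×10⁶ m.
At r₁: circular v_c1 = √(μ/r₁) = 686.0 m/s; transfer-periapsis v_p = √[μ(2/r₁ − 1/a_t)] = 847.1 m/s.
Δv₁ = v_p − v_c1 = 161.2 m/s.
At r₂: circular v_c2 = √(μ/r₂) = 382.8 m/s; transfer-apoapsis v_a = √[μ(2/r₂ − 1/a_t)] = 263.8 m/s.
Δv₂ = v_c2 − v_a = 119.0 m/s.
Total Δv = Δv₁ + Δv₂ = 280.2 m/s.

Δv_total ≈ 280.2 m/s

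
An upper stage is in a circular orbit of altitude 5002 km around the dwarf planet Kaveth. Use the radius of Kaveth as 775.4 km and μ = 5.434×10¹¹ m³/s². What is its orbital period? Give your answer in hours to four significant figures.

T ≈ 32.88 hours

r = 775.4 + 5002 = 5777.4 km = 5.7774×10⁶ m.
Kepler's third law: T = 2π√(r³/μ) = 2π√((5.777×10⁶)³ / 5.434×10¹¹).
r³/μ = 3.549×10⁸ s², so T = 2π × 1.884×10⁴ = 1.184×10⁵ s.
Converting: 1.184×10⁵ s ÷ 3600 = 32.88 hours.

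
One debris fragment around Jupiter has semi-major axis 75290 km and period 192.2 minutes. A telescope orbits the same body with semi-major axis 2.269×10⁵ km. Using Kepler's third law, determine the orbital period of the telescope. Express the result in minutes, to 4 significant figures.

Kepler's third law: T² ∝ a³, so T₂ = T₁ (a₂/a₁)^(3/2).
a₂/a₁ = 3.014, (a₂/a₁)^(3/2) = 5.232.
T₂ = 192.2 × 5.232 = 1006 minutes.

T₂ ≈ 1006 minutes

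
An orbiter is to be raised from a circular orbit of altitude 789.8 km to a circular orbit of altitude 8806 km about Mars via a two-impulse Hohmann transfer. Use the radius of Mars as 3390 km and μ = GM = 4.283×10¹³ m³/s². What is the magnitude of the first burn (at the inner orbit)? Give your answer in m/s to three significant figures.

r₁ = 3390 + 789.8 = 4179.8 km = 4.1798×10⁶ m.
r₂ = 3390 + 8806 = 12196 km = 1.2196×10⁷ m.
Transfer ellipse a_t = (r₁ + r₂)/2 = 8.188×10⁶ m.
At r₁: circular v_c1 = √(μ/r₁) = 3201 m/s; transfer-periapsis v_p = √[μ(2/r₁ − 1/a_t)] = 3907 m/s.
Δv₁ = v_p − v_c1 = 705.7 m/s.

Δv ≈ 706 m/s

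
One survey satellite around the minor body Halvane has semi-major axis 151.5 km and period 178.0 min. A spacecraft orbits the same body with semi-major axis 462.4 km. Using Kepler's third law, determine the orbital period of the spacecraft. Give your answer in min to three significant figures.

T₂ ≈ 949 min

Kepler's third law: T² ∝ a³, so T₂ = T₁ (a₂/a₁)^(3/2).
a₂/a₁ = 3.052, (a₂/a₁)^(3/2) = 5.332.
T₂ = 178.0 × 5.332 = 949.1 min.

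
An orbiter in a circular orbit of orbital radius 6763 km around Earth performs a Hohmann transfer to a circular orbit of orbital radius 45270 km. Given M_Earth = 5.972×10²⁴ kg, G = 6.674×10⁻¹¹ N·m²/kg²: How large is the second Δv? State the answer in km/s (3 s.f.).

μ = GM = 6.674×10⁻¹¹ × 5.972×10²⁴ = 3.986×10¹⁴ m³/s².
r₁ = 6763 km = 6.763×10⁶ m.
r₂ = 45270 km = 4.527×10⁷ m.
Transfer ellipse a_t = (r₁ + r₂)/2 = 2.602×10⁷ m.
At r₁: circular v_c1 = √(μ/r₁) = 7677 m/s; transfer-perigee v_p = √[μ(2/r₁ − 1/a_t)] = 10130 m/s.
At r₂: circular v_c2 = √(μ/r₂) = 2967 m/s; transfer-apogee v_a = √[μ(2/r₂ − 1/a_t)] = 1513 m/s.
Δv₂ = v_c2 − v_a = 1454 m/s.
= 1.454 km/s.

Δv ≈ 1.45 km/s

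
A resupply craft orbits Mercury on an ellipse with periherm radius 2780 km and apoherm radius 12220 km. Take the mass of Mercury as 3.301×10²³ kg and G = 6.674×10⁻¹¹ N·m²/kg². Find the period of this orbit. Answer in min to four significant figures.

μ = GM = 6.674×10⁻¹¹ × 3.301×10²³ = 2.203×10¹³ m³/s².
Semi-major axis a = (r_p + r_a)/2 = (2780.0 + 12220)/2 = 7500.0 km = 7.500×10⁶ m.
By Kepler's third law T = 2π√(a³/μ) = 2π × 4.376×10³ = 2.750×10⁴ s.
= 458.3 min.

T ≈ 458.3 min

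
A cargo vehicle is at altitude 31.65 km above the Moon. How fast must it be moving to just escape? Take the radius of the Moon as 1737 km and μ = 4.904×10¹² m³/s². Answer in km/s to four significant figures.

v_esc ≈ 2.355 km/s

r = 1737 + 31.65 = 1768.7 km = 1.7686×10⁶ m.
Escape speed v_esc = √(2μ/r) = √(2 × 4.904×10¹² / 1.769×10⁶) = √(5.545×10⁶) = 2355 m/s.
= 2.355 km/s.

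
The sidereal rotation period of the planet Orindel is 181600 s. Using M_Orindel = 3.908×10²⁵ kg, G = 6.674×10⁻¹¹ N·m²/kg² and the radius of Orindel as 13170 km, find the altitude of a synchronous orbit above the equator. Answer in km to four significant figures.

h_sync ≈ 1.165×10⁵ km

μ = GM = 6.674×10⁻¹¹ × 3.908×10²⁵ = 2.608×10¹⁵ m³/s².
A synchronous orbit has period T, so by Kepler's third law a = (μT²/4π²)^(1/3).
μT²/4π² = 2.608×10¹⁵ × (1.816×10⁵)² / 39.48 = 2.179×10²⁴ m³.
a = 1.296×10⁸ m = 1.2964×10⁵ km.
Altitude h = a − R = 1.2964×10⁵ − 13170 = 1.1647×10⁵ km.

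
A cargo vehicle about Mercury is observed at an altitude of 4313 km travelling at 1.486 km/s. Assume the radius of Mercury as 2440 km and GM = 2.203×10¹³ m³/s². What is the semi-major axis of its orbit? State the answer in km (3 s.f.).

r = 2440 + 4313 = 6753.0 km = 6.753×10⁶ m.
Specific orbital energy ε = v²/2 − μ/r = (1486)²/2 − 2.203×10¹³/6.753×10⁶ = -2.158×10⁶ J/kg.
Since ε = −μ/(2a), a = −μ/(2ε) = 5.104×10⁶ m = 5103.9 km.

a ≈ 5100 km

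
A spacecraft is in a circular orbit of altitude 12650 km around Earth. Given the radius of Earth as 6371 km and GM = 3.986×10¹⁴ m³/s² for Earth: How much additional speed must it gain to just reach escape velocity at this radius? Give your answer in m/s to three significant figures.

r = 6371 + 12650 = 19021 km = 1.9021×10⁷ m.
Circular speed v_c = √(μ/r) = 4578 m/s.
Escape speed v_esc = √(2μ/r) = √2 × v_c = 6474 m/s.
Δv = v_esc − v_c = 1896 m/s.

Δv ≈ 1900 m/s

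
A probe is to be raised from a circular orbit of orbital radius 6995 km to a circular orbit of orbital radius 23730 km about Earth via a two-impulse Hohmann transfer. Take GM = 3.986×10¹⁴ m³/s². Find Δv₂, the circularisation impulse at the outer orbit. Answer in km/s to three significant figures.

Δv ≈ 1.33 km/s

r₁ = 6995 km = 6.995×10⁶ m.
r₂ = 23730 km = 2.373×10⁷ m.
Transfer ellipse a_t = (r₁ + r₂)/2 = 1.536×10⁷ m.
At r₁: circular v_c1 = √(μ/r₁) = 7549 m/s; transfer-perigee v_p = √[μ(2/r₁ − 1/a_t)] = 9382 m/s.
At r₂: circular v_c2 = √(μ/r₂) = 4098 m/s; transfer-apogee v_a = √[μ(2/r₂ − 1/a_t)] = 2766 m/s.
Δv₂ = v_c2 − v_a = 1333 m/s.
= 1.333 km/s.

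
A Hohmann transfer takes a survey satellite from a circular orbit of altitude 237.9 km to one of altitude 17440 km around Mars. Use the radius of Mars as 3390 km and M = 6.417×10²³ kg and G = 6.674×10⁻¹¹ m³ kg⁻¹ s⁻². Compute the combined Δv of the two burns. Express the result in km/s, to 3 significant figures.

Δv_total ≈ 1.70 km/s

μ = GM = 6.674×10⁻¹¹ × 6.417×10²³ = 4.283×10¹³ m³/s².
r₁ = 3390 + 237.9 = 3627.9 km = 3.6279×10⁶ m.
r₂ = 3390 + 17440 = 20830 km = 2.0830×10⁷ m.
Transfer ellipse a_t = (r₁ + r₂)/2 = 1.223×10⁷ m.
At r₁: circular v_c1 = √(μ/r₁) = 3436 m/s; transfer-periapsis v_p = √[μ(2/r₁ − 1/a_t)] = 4484 m/s.
Δv₁ = v_p − v_c1 = 1048 m/s.
At r₂: circular v_c2 = √(μ/r₂) = 1434 m/s; transfer-apoapsis v_a = √[μ(2/r₂ − 1/a_t)] = 781.0 m/s.
Δv₂ = v_c2 − v_a = 652.9 m/s.
Total Δv = Δv₁ + Δv₂ = 1701 m/s = 1.701 km/s.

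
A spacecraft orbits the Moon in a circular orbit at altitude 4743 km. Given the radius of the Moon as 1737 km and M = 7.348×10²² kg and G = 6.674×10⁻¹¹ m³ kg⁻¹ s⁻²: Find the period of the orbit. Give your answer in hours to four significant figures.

T ≈ 13.00 hours

μ = GM = 6.674×10⁻¹¹ × 7.348×10²² = 4.904×10¹² m³/s².
r = 1737 + 4743 = 6480.0 km = 6.4800×10⁶ m.
Kepler's third law: T = 2π√(r³/μ) = 2π√((6.480×10⁶)³ / 4.904×10¹²).
r³/μ = 5.548×10⁷ s², so T = 2π × 7.449×10³ = 4.680×10⁴ s.
Converting: 4.680×10⁴ s ÷ 3600 = 13.00 hours.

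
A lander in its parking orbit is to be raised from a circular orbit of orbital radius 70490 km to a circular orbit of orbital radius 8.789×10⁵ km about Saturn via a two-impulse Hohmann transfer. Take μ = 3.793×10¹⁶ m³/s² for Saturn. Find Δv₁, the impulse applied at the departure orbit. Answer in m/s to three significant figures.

r₁ = 70490 km = 7.049×10⁷ m.
r₂ = 8.789×10⁵ km = 8.789×10⁸ m.
Transfer ellipse a_t = (r₁ + r₂)/2 = 4.747×10⁸ m.
At r₁: circular v_c1 = √(μ/r₁) = 23200 m/s; transfer-perikrone v_p = √[μ(2/r₁ − 1/a_t)] = 31560 m/s.
Δv₁ = v_p − v_c1 = 8367 m/s.

Δv ≈ 8370 m/s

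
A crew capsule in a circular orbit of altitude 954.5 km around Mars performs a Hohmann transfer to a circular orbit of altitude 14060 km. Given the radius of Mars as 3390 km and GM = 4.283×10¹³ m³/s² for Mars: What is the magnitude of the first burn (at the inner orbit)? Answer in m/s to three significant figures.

r₁ = 3390 + 954.5 = 4344.5 km = 4.3445×10⁶ m.
r₂ = 3390 + 14060 = 17450 km = 1.7450×10⁷ m.
Transfer ellipse a_t = (r₁ + r₂)/2 = 1.090×10⁷ m.
At r₁: circular v_c1 = √(μ/r₁) = 3140 m/s; transfer-periapsis v_p = √[μ(2/r₁ − 1/a_t)] = 3973 m/s.
Δv₁ = v_p − v_c1 = 833.4 m/s.

Δv ≈ 833 m/s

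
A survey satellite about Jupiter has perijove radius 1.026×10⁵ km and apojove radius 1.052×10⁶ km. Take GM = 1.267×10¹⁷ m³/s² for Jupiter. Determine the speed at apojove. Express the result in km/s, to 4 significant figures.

Semi-major axis a = (r_p + r_a)/2 = 5.7730×10⁵ km = 5.773×10⁸ m.
Vis-viva: v² = μ(2/r − 1/a) = 1.267×10¹⁷ × (1.901×10⁻⁹ − 1.732×10⁻⁹) = 2.140×10⁷ m²/s².
v = 4627 m/s = 4.627 km/s.

v ≈ 4.627 km/s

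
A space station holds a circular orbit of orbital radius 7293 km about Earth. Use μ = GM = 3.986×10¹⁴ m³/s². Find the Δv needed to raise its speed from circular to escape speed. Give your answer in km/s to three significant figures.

r = 7293 km = 7.293×10⁶ m.
Circular speed v_c = √(μ/r) = 7393 m/s.
Escape speed v_esc = √(2μ/r) = √2 × v_c = 10460 m/s.
Δv = v_esc − v_c = 3062 m/s = 3.062 km/s.

Δv ≈ 3.06 km/s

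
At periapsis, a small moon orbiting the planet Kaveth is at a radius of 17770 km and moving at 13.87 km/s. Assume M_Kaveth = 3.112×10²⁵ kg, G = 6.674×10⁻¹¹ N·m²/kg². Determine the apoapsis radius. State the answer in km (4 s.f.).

μ = GM = 6.674×10⁻¹¹ × 3.112×10²⁵ = 2.077×10¹⁵ m³/s².
r_p = 1.777×10⁷ m.
Specific energy ε = v²/2 − μ/r = -2.069×10⁷ J/kg, so a = −μ/(2ε) = 5.019×10⁷ m.
The apsides satisfy r_p + r_a = 2a, so the apoapsis radius is 2a − r_p = 8.261×10⁷ m = 82609 km.

apoapsis radius ≈ 82610 km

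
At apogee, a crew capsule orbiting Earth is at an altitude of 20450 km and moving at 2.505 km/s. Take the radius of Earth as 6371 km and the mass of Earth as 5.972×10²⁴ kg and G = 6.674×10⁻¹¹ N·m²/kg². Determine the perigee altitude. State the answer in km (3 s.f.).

μ = GM = 6.674×10⁻¹¹ × 5.972×10²⁴ = 3.986×10¹⁴ m³/s².
r_a = 6371 + 20450 = 26821 km = 2.682×10⁷ m.
Specific energy ε = v²/2 − μ/r = -1.172×10⁷ J/kg, so a = −μ/(2ε) = 1.700×10⁷ m.
The apsides satisfy r_p + r_a = 2a, so the perigee radius is 2a − r_a = 7.178×10⁶ m = 7178.4 km.
Perigee altitude = 7178.4 − 6371 = 807.36 km.

perigee altitude ≈ 807 km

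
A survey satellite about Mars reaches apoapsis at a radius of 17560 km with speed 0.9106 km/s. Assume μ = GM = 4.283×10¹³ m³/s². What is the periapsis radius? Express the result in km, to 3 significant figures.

r_a = 1.756×10⁷ m.
Specific energy ε = v²/2 − μ/r = -2.024×10⁶ J/kg, so a = −μ/(2ε) = 1.058×10⁷ m.
The apsides satisfy r_p + r_a = 2a, so the periapsis radius is 2a − r_a = 3.596×10⁶ m = 3596.2 km.

periapsis radius ≈ 3600 km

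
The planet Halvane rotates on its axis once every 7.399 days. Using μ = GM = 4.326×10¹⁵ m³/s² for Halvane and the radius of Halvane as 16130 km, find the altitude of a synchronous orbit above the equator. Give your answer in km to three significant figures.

T = 7.399 days = 6.393×10⁵ s.
A synchronous orbit has period T, so by Kepler's third law a = (μT²/4π²)^(1/3).
μT²/4π² = 4.326×10¹⁵ × (6.393×10⁵)² / 39.48 = 4.478×10²⁵ m³.
a = 3.551×10⁸ m = 3.5511×10⁵ km.
Altitude h = a − R = 3.5511×10⁵ − 16130 = 3.3898×10⁵ km.

h_sync ≈ 3.39×10⁵ km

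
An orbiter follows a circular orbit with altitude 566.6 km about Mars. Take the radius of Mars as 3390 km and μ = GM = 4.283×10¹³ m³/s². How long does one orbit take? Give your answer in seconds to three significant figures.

r = 3390 + 566.6 = 3956.6 km = 3.9566×10⁶ m.
Kepler's third law: T = 2π√(r³/μ) = 2π√((3.957×10⁶)³ / 4.283×10¹³).
r³/μ = 1.446×10⁶ s², so T = 2π × 1.203×10³ = 7.556×10³ s.

T ≈ 7560 seconds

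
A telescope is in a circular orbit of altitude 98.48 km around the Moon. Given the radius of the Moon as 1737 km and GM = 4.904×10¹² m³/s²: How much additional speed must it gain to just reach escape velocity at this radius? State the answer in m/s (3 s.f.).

Δv ≈ 677 m/s

r = 1737 + 98.48 = 1835.5 km = 1.8355×10⁶ m.
Circular speed v_c = √(μ/r) = 1635 m/s.
Escape speed v_esc = √(2μ/r) = √2 × v_c = 2312 m/s.
Δv = v_esc − v_c = 677.1 m/s.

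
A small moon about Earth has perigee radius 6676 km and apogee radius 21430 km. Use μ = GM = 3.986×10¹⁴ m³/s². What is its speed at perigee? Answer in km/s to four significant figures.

Semi-major axis a = (r_p + r_a)/2 = 14053 km = 1.405×10⁷ m.
Vis-viva: v² = μ(2/r − 1/a) = 3.986×10¹⁴ × (2.996×10⁻⁷ − 7.116×10⁻⁸) = 9.105×10⁷ m²/s².
v = 9542 m/s = 9.542 km/s.

v ≈ 9.542 km/s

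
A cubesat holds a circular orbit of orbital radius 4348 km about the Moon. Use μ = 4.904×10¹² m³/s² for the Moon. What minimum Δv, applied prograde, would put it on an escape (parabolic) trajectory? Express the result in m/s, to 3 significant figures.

Δv ≈ 440 m/s

r = 4348 km = 4.348×10⁶ m.
Circular speed v_c = √(μ/r) = 1062 m/s.
Escape speed v_esc = √(2μ/r) = √2 × v_c = 1502 m/s.
Δv = v_esc − v_c = 439.9 m/s.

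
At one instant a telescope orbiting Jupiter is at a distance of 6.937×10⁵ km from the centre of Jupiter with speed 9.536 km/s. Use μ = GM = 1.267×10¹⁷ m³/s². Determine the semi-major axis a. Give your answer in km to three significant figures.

a ≈ 4.62×10⁵ km

r = 6.937×10⁸ m.
Specific orbital energy ε = v²/2 − μ/r = (9536)²/2 − 1.267×10¹⁷/6.937×10⁸ = -1.372×10⁸ J/kg.
Since ε = −μ/(2a), a = −μ/(2ε) = 4.618×10⁸ m = 4.6181×10⁵ km.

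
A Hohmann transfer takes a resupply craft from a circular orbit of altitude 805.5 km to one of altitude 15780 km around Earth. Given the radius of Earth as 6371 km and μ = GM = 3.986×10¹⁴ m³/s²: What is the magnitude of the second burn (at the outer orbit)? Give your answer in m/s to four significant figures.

Δv ≈ 1274 m/s

r₁ = 6371 + 805.5 = 7176.5 km = 7.1765×10⁶ m.
r₂ = 6371 + 15780 = 22151 km = 2.2151×10⁷ m.
Transfer ellipse a_t = (r₁ + r₂)/2 = 1.466×10⁷ m.
At r₁: circular v_c1 = √(μ/r₁) = 7453 m/s; transfer-perigee v_p = √[μ(2/r₁ − 1/a_t)] = 9160 m/s.
At r₂: circular v_c2 = √(μ/r₂) = 4242 m/s; transfer-apogee v_a = √[μ(2/r₂ − 1/a_t)] = 2968 m/s.
Δv₂ = v_c2 − v_a = 1274 m/s.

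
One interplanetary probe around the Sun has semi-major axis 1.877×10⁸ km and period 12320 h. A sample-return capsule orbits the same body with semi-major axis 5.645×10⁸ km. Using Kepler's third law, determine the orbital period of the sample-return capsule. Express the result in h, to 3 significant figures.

Kepler's third law: T² ∝ a³, so T₂ = T₁ (a₂/a₁)^(3/2).
a₂/a₁ = 3.007, (a₂/a₁)^(3/2) = 5.216.
T₂ = 12320 × 5.216 = 64260 h.

T₂ ≈ 64300 h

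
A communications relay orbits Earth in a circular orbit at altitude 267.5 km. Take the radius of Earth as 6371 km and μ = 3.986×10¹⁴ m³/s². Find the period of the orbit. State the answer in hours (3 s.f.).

T ≈ 1.50 hours

r = 6371 + 267.5 = 6638.5 km = 6.6385×10⁶ m.
Kepler's third law: T = 2π√(r³/μ) = 2π√((6.638×10⁶)³ / 3.986×10¹⁴).
r³/μ = 7.340×10⁵ s², so T = 2π × 8.567×10² = 5.383×10³ s.
Converting: 5.383×10³ s ÷ 3600 = 1.495 hours.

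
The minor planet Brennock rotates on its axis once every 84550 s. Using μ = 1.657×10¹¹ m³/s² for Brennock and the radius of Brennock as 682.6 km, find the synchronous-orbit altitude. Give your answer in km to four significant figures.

A synchronous orbit has period T, so by Kepler's third law a = (μT²/4π²)^(1/3).
μT²/4π² = 1.657×10¹¹ × (8.455×10⁴)² / 39.48 = 3.000×10¹⁹ m³.
a = 3.107×10⁶ m = 3107.4 km.
Altitude h = a − R = 3107.4 − 682.6 = 2424.8 km.

h_sync ≈ 2425 km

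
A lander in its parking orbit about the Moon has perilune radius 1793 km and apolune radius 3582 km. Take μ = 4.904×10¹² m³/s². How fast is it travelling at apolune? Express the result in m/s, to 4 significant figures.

Semi-major axis a = (r_p + r_a)/2 = 2687.5 km = 2.688×10⁶ m.
Vis-viva: v² = μ(2/r − 1/a) = 4.904×10¹² × (5.583×10⁻⁷ − 3.721×10⁻⁷) = 9.134×10⁵ m²/s².
v = 955.7 m/s.

v ≈ 955.7 m/s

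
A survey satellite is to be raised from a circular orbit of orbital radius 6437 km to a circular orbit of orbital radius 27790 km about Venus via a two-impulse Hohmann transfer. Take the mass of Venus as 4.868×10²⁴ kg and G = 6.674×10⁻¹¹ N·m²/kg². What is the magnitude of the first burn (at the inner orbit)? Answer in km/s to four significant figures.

μ = GM = 6.674×10⁻¹¹ × 4.868×10²⁴ = 3.249×10¹⁴ m³/s².
r₁ = 6437 km = 6.437×10⁶ m.
r₂ = 27790 km = 2.779×10⁷ m.
Transfer ellipse a_t = (r₁ + r₂)/2 = 1.711×10⁷ m.
At r₁: circular v_c1 = √(μ/r₁) = 7104 m/s; transfer-periapsis v_p = √[μ(2/r₁ − 1/a_t)] = 9053 m/s.
Δv₁ = v_p − v_c1 = 1949 m/s.
= 1.949 km/s.

Δv ≈ 1.949 km/s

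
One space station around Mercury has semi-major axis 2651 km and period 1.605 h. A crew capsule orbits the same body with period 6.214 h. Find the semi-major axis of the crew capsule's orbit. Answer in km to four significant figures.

a₂ ≈ 6536 km

Kepler's third law: a³ ∝ T², so a₂ = a₁ (T₂/T₁)^(2/3).
T₂/T₁ = 3.872, (T₂/T₁)^(2/3) = 2.466.
a₂ = 2651 × 2.466 = 6536 km.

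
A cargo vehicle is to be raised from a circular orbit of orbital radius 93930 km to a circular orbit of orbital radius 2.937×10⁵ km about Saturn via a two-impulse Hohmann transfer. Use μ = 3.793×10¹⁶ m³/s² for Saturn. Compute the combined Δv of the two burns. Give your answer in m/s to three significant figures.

r₁ = 93930 km = 9.393×10⁷ m.
r₂ = 2.937×10⁵ km = 2.937×10⁸ m.
Transfer ellipse a_t = (r₁ + r₂)/2 = 1.938×10⁸ m.
At r₁: circular v_c1 = √(μ/r₁) = 20100 m/s; transfer-perikrone v_p = √[μ(2/r₁ − 1/a_t)] = 24740 m/s.
Δv₁ = v_p − v_c1 = 4642 m/s.
At r₂: circular v_c2 = √(μ/r₂) = 11360 m/s; transfer-apokrone v_a = √[μ(2/r₂ − 1/a_t)] = 7911 m/s.
Δv₂ = v_c2 − v_a = 3453 m/s.
Total Δv = Δv₁ + Δv₂ = 8095 m/s.

Δv_total ≈ 8090 m/s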